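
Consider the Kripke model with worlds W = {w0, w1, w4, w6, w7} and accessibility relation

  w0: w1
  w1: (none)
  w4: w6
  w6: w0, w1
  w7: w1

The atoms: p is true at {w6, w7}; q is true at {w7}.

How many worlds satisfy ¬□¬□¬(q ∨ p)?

4

w0: □¬□¬(q ∨ p) is F. ✓
w1: □¬□¬(q ∨ p) is T. ✗
w4: □¬□¬(q ∨ p) is F. ✓
w6: □¬□¬(q ∨ p) is F. ✓
w7: □¬□¬(q ∨ p) is F. ✓
Satisfying worlds: {w0, w4, w6, w7}.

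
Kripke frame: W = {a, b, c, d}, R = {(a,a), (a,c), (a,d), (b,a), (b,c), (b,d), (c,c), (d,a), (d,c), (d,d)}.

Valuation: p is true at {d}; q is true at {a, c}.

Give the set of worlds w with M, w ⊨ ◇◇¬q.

a: successors {a, c, d}; ◇¬q there: a:T, c:F, d:T. ✓
b: successors {a, c, d}; ◇¬q there: a:T, c:F, d:T. ✓
c: successors {c}; ◇¬q there: c:F. ✗
d: successors {a, c, d}; ◇¬q there: a:T, c:F, d:T. ✓

{a, b, d}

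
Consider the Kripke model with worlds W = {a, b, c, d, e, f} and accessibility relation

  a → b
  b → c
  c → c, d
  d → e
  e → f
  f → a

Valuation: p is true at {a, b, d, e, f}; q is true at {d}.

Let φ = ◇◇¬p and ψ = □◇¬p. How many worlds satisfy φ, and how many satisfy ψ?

For ◇◇¬p:
a: successors {b}; ◇¬p there: b:T. ✓
b: successors {c}; ◇¬p there: c:T. ✓
c: successors {c, d}; ◇¬p there: c:T, d:F. ✓
d: successors {e}; ◇¬p there: e:F. ✗
e: successors {f}; ◇¬p there: f:F. ✗
f: successors {a}; ◇¬p there: a:F. ✗
— 3 worlds.
For □◇¬p:
a: successors {b}; ◇¬p there: b:T. ✓
b: successors {c}; ◇¬p there: c:T. ✓
c: successors {c, d}; ◇¬p there: c:T, d:F. ✗
d: successors {e}; ◇¬p there: e:F. ✗
e: successors {f}; ◇¬p there: f:F. ✗
f: successors {a}; ◇¬p there: a:F. ✗
— 2 worlds.

3 and 2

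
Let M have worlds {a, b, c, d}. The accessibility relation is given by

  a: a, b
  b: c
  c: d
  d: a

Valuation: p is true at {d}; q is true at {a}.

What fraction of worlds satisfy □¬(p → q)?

a: successors {a, b}; ¬(p → q) there: a:F, b:F. ✗
b: successors {c}; ¬(p → q) there: c:F. ✗
c: successors {d}; ¬(p → q) there: d:T. ✓
d: successors {a}; ¬(p → q) there: a:F. ✗
That's 1 of 4 worlds, so 1/4.

1/4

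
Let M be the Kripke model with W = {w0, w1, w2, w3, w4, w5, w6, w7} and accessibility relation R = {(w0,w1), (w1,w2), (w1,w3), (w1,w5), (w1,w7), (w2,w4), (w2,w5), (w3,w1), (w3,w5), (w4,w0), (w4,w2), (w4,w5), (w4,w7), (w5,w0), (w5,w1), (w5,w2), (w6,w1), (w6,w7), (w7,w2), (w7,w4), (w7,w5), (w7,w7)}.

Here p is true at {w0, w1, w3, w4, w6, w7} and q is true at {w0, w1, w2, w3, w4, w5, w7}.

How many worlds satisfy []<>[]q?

w0: successors {w1}; <>[]q there: w1:T. ✓
w1: successors {w2, w3, w5, w7}; <>[]q there: w2:T, w3:T, w5:T, w7:T. ✓
w2: successors {w4, w5}; <>[]q there: w4:T, w5:T. ✓
w3: successors {w1, w5}; <>[]q there: w1:T, w5:T. ✓
w4: successors {w0, w2, w5, w7}; <>[]q there: w0:T, w2:T, w5:T, w7:T. ✓
w5: successors {w0, w1, w2}; <>[]q there: w0:T, w1:T, w2:T. ✓
w6: successors {w1, w7}; <>[]q there: w1:T, w7:T. ✓
w7: successors {w2, w4, w5, w7}; <>[]q there: w2:T, w4:T, w5:T, w7:T. ✓
Satisfying worlds: {w0, w1, w2, w3, w4, w5, w6, w7}.

8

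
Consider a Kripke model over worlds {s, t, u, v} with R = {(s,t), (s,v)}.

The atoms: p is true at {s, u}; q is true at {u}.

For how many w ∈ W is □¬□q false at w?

s: successors {t, v}; ¬□q there: t:F, v:F. ✗
t: no successors, so □¬□q holds vacuously. ✓
u: no successors, so □¬□q holds vacuously. ✓
v: no successors, so □¬□q holds vacuously. ✓
Satisfying worlds: {t, u, v}.
So □¬□q fails at the other 1 world.

1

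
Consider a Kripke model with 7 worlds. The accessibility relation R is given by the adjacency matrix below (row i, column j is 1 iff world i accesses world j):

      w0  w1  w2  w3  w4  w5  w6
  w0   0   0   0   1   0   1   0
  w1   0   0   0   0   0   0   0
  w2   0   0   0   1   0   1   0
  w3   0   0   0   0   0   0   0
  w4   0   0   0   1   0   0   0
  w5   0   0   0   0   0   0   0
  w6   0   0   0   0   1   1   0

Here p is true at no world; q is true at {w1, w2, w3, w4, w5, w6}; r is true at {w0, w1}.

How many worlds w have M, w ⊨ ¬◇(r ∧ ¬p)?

w0: ◇(r ∧ ¬p) is F. ✓
w1: ◇(r ∧ ¬p) is F. ✓
w2: ◇(r ∧ ¬p) is F. ✓
w3: ◇(r ∧ ¬p) is F. ✓
w4: ◇(r ∧ ¬p) is F. ✓
w5: ◇(r ∧ ¬p) is F. ✓
w6: ◇(r ∧ ¬p) is F. ✓
Satisfying worlds: {w0, w1, w2, w3, w4, w5, w6}.

7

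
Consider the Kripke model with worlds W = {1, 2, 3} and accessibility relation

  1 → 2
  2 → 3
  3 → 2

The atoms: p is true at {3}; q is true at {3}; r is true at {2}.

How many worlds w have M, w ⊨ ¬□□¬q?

2

1: □□¬q is F. ✓
2: □□¬q is T. ✗
3: □□¬q is F. ✓
Satisfying worlds: {1, 3}.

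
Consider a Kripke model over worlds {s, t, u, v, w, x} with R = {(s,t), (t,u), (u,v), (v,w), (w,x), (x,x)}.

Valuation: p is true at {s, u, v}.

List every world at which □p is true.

s: successors {t}; p there: t:F. ✗
t: successors {u}; p there: u:T. ✓
u: successors {v}; p there: v:T. ✓
v: successors {w}; p there: w:F. ✗
w: successors {x}; p there: x:F. ✗
x: successors {x}; p there: x:F. ✗

{t, u}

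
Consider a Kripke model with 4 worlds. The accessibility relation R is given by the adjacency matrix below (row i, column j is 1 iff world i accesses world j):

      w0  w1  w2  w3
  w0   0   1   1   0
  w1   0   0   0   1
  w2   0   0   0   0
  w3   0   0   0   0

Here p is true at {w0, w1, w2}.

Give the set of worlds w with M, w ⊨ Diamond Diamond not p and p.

w0: Diamond Diamond not p is T, p is T. ✓
w1: Diamond Diamond not p is F, p is T. ✗
w2: Diamond Diamond not p is F, p is T. ✗
w3: Diamond Diamond not p is F, p is F. ✗

{w0}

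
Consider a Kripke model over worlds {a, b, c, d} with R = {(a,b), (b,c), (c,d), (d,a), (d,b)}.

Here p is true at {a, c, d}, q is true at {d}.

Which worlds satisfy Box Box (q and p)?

{b}

a: successors {b}; Box (q and p) there: b:F. ✗
b: successors {c}; Box (q and p) there: c:T. ✓
c: successors {d}; Box (q and p) there: d:F. ✗
d: successors {a, b}; Box (q and p) there: a:F, b:F. ✗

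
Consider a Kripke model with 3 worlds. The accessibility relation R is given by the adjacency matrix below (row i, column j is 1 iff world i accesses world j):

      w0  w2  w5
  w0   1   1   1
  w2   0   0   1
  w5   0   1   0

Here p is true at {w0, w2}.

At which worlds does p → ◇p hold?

{w0, w5}

w0: p is T, ◇p is T. ✓
w2: p is T, ◇p is F. ✗
w5: p is F, ◇p is T. ✓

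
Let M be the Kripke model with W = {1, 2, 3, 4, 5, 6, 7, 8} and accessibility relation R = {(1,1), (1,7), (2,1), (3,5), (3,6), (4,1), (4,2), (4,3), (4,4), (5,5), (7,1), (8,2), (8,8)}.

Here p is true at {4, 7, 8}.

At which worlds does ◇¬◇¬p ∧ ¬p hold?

1: ◇¬◇¬p is F, ¬p is T. ✗
2: ◇¬◇¬p is F, ¬p is T. ✗
3: ◇¬◇¬p is T, ¬p is T. ✓
4: ◇¬◇¬p is F, ¬p is F. ✗
5: ◇¬◇¬p is F, ¬p is T. ✗
6: ◇¬◇¬p is F, ¬p is T. ✗
7: ◇¬◇¬p is F, ¬p is F. ✗
8: ◇¬◇¬p is F, ¬p is F. ✗

{3}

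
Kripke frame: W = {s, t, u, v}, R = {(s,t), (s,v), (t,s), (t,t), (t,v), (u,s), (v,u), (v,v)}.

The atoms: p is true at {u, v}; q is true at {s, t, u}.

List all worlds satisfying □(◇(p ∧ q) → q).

s: successors {t, v}; ◇(p ∧ q) → q there: t:T, v:F. ✗
t: successors {s, t, v}; ◇(p ∧ q) → q there: s:T, t:T, v:F. ✗
u: successors {s}; ◇(p ∧ q) → q there: s:T. ✓
v: successors {u, v}; ◇(p ∧ q) → q there: u:T, v:F. ✗

{u}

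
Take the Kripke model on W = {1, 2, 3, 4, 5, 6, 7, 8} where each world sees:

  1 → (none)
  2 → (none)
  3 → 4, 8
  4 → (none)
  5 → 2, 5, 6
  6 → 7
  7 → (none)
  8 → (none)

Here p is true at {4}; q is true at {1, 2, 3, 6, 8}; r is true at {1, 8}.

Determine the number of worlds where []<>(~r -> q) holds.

1: no successors, so []<>(~r -> q) holds vacuously. ✓
2: no successors, so []<>(~r -> q) holds vacuously. ✓
3: successors {4, 8}; <>(~r -> q) there: 4:F, 8:F. ✗
4: no successors, so []<>(~r -> q) holds vacuously. ✓
5: successors {2, 5, 6}; <>(~r -> q) there: 2:F, 5:T, 6:F. ✗
6: successors {7}; <>(~r -> q) there: 7:F. ✗
7: no successors, so []<>(~r -> q) holds vacuously. ✓
8: no successors, so []<>(~r -> q) holds vacuously. ✓
Satisfying worlds: {1, 2, 4, 7, 8}.

5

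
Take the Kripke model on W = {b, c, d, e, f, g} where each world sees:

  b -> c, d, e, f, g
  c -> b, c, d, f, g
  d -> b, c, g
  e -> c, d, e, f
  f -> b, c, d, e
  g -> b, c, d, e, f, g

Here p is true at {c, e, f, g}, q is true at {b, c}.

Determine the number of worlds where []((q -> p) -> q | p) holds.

1

b: successors {c, d, e, f, g}; (q -> p) -> q | p there: c:T, d:F, e:T, f:T, g:T. ✗
c: successors {b, c, d, f, g}; (q -> p) -> q | p there: b:T, c:T, d:F, f:T, g:T. ✗
d: successors {b, c, g}; (q -> p) -> q | p there: b:T, c:T, g:T. ✓
e: successors {c, d, e, f}; (q -> p) -> q | p there: c:T, d:F, e:T, f:T. ✗
f: successors {b, c, d, e}; (q -> p) -> q | p there: b:T, c:T, d:F, e:T. ✗
g: successors {b, c, d, e, f, g}; (q -> p) -> q | p there: b:T, c:T, d:F, e:T, f:T, g:T. ✗
Satisfying worlds: {d}.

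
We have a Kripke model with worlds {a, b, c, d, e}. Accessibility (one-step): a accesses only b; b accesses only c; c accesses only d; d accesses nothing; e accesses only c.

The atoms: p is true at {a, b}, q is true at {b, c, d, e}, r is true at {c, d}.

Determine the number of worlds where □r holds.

a: successors {b}; r there: b:F. ✗
b: successors {c}; r there: c:T. ✓
c: successors {d}; r there: d:T. ✓
d: no successors, so □r holds vacuously. ✓
e: successors {c}; r there: c:T. ✓
Satisfying worlds: {b, c, d, e}.

4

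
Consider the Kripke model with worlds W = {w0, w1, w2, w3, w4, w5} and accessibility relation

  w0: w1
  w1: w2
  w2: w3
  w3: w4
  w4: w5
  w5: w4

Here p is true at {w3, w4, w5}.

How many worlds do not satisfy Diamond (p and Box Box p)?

2

w0: successors {w1}; p and Box Box p there: w1:F. ✗
w1: successors {w2}; p and Box Box p there: w2:F. ✗
w2: successors {w3}; p and Box Box p there: w3:T. ✓
w3: successors {w4}; p and Box Box p there: w4:T. ✓
w4: successors {w5}; p and Box Box p there: w5:T. ✓
w5: successors {w4}; p and Box Box p there: w4:T. ✓
Satisfying worlds: {w2, w3, w4, w5}.
So Diamond (p and Box Box p) fails at the other 2 worlds.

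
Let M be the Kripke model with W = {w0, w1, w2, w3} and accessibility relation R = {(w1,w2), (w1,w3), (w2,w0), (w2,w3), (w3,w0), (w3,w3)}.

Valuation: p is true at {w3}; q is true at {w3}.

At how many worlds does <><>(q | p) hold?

3

w0: no successors, so <><>(q | p) fails. ✗
w1: successors {w2, w3}; <>(q | p) there: w2:T, w3:T. ✓
w2: successors {w0, w3}; <>(q | p) there: w0:F, w3:T. ✓
w3: successors {w0, w3}; <>(q | p) there: w0:F, w3:T. ✓
Satisfying worlds: {w1, w2, w3}.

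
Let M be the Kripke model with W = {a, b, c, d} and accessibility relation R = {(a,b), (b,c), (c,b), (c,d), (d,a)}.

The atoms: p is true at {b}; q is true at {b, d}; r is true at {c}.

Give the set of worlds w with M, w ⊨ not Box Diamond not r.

{a, c}

a: Box Diamond not r is F. ✓
b: Box Diamond not r is T. ✗
c: Box Diamond not r is F. ✓
d: Box Diamond not r is T. ✗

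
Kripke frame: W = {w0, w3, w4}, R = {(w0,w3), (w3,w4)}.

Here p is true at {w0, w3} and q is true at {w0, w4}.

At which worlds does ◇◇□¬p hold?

{w0}

w0: successors {w3}; ◇□¬p there: w3:T. ✓
w3: successors {w4}; ◇□¬p there: w4:F. ✗
w4: no successors, so ◇◇□¬p fails. ✗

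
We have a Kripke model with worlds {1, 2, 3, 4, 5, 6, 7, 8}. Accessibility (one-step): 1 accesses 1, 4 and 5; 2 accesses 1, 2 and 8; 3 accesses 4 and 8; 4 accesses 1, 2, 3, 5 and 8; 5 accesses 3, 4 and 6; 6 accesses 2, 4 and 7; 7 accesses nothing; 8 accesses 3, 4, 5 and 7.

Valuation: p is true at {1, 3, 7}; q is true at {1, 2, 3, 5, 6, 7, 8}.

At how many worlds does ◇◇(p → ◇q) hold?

1: successors {1, 4, 5}; ◇(p → ◇q) there: 1:T, 4:T, 5:T. ✓
2: successors {1, 2, 8}; ◇(p → ◇q) there: 1:T, 2:T, 8:T. ✓
3: successors {4, 8}; ◇(p → ◇q) there: 4:T, 8:T. ✓
4: successors {1, 2, 3, 5, 8}; ◇(p → ◇q) there: 1:T, 2:T, 3:T, 5:T, 8:T. ✓
5: successors {3, 4, 6}; ◇(p → ◇q) there: 3:T, 4:T, 6:T. ✓
6: successors {2, 4, 7}; ◇(p → ◇q) there: 2:T, 4:T, 7:F. ✓
7: no successors, so ◇◇(p → ◇q) fails. ✗
8: successors {3, 4, 5, 7}; ◇(p → ◇q) there: 3:T, 4:T, 5:T, 7:F. ✓
Satisfying worlds: {1, 2, 3, 4, 5, 6, 8}.

7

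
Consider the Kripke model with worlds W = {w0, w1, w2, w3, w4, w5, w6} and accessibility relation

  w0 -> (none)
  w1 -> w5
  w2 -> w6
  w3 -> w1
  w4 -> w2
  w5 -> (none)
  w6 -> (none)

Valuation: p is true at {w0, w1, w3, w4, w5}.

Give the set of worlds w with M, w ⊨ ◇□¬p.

w0: no successors, so ◇□¬p fails. ✗
w1: successors {w5}; □¬p there: w5:T. ✓
w2: successors {w6}; □¬p there: w6:T. ✓
w3: successors {w1}; □¬p there: w1:F. ✗
w4: successors {w2}; □¬p there: w2:T. ✓
w5: no successors, so ◇□¬p fails. ✗
w6: no successors, so ◇□¬p fails. ✗

{w1, w2, w4}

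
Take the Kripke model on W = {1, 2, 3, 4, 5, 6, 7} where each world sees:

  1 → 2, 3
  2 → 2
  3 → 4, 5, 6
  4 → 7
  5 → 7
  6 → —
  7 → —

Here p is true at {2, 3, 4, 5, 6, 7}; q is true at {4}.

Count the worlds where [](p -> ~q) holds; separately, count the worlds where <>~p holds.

6 and 0

For [](p -> ~q):
1: successors {2, 3}; p -> ~q there: 2:T, 3:T. ✓
2: successors {2}; p -> ~q there: 2:T. ✓
3: successors {4, 5, 6}; p -> ~q there: 4:F, 5:T, 6:T. ✗
4: successors {7}; p -> ~q there: 7:T. ✓
5: successors {7}; p -> ~q there: 7:T. ✓
6: no successors, so [](p -> ~q) holds vacuously. ✓
7: no successors, so [](p -> ~q) holds vacuously. ✓
— 6 worlds.
For <>~p:
1: successors {2, 3}; ~p there: 2:F, 3:F. ✗
2: successors {2}; ~p there: 2:F. ✗
3: successors {4, 5, 6}; ~p there: 4:F, 5:F, 6:F. ✗
4: successors {7}; ~p there: 7:F. ✗
5: successors {7}; ~p there: 7:F. ✗
6: no successors, so <>~p fails. ✗
7: no successors, so <>~p fails. ✗
— 0 worlds.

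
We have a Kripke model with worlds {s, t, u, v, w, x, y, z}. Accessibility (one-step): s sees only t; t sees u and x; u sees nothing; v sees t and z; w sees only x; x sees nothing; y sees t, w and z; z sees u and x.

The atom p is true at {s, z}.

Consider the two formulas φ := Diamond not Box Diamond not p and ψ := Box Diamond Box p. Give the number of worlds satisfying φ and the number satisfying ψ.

For Diamond not Box Diamond not p:
s: successors {t}; not Box Diamond not p there: t:T. ✓
t: successors {u, x}; not Box Diamond not p there: u:F, x:F. ✗
u: no successors, so Diamond not Box Diamond not p fails. ✗
v: successors {t, z}; not Box Diamond not p there: t:T, z:T. ✓
w: successors {x}; not Box Diamond not p there: x:F. ✗
x: no successors, so Diamond not Box Diamond not p fails. ✗
y: successors {t, w, z}; not Box Diamond not p there: t:T, w:T, z:T. ✓
z: successors {u, x}; not Box Diamond not p there: u:F, x:F. ✗
— 3 worlds.
For Box Diamond Box p:
s: successors {t}; Diamond Box p there: t:T. ✓
t: successors {u, x}; Diamond Box p there: u:F, x:F. ✗
u: no successors, so Box Diamond Box p holds vacuously. ✓
v: successors {t, z}; Diamond Box p there: t:T, z:T. ✓
w: successors {x}; Diamond Box p there: x:F. ✗
x: no successors, so Box Diamond Box p holds vacuously. ✓
y: successors {t, w, z}; Diamond Box p there: t:T, w:T, z:T. ✓
z: successors {u, x}; Diamond Box p there: u:F, x:F. ✗
— 5 worlds.

3 and 5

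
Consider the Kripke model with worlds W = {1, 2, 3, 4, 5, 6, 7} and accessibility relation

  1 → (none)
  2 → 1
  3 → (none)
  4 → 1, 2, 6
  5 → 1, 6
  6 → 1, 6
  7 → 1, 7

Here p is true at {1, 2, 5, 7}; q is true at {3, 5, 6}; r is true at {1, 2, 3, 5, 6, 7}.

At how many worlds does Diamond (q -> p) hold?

1: no successors, so Diamond (q -> p) fails. ✗
2: successors {1}; q -> p there: 1:T. ✓
3: no successors, so Diamond (q -> p) fails. ✗
4: successors {1, 2, 6}; q -> p there: 1:T, 2:T, 6:F. ✓
5: successors {1, 6}; q -> p there: 1:T, 6:F. ✓
6: successors {1, 6}; q -> p there: 1:T, 6:F. ✓
7: successors {1, 7}; q -> p there: 1:T, 7:T. ✓
Satisfying worlds: {2, 4, 5, 6, 7}.

5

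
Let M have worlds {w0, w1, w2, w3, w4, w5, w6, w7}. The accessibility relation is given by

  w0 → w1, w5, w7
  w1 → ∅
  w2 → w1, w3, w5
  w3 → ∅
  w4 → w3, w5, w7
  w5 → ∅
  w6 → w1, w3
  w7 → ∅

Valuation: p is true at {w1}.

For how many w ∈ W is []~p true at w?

5

w0: successors {w1, w5, w7}; ~p there: w1:F, w5:T, w7:T. ✗
w1: no successors, so []~p holds vacuously. ✓
w2: successors {w1, w3, w5}; ~p there: w1:F, w3:T, w5:T. ✗
w3: no successors, so []~p holds vacuously. ✓
w4: successors {w3, w5, w7}; ~p there: w3:T, w5:T, w7:T. ✓
w5: no successors, so []~p holds vacuously. ✓
w6: successors {w1, w3}; ~p there: w1:F, w3:T. ✗
w7: no successors, so []~p holds vacuously. ✓
Satisfying worlds: {w1, w3, w4, w5, w7}.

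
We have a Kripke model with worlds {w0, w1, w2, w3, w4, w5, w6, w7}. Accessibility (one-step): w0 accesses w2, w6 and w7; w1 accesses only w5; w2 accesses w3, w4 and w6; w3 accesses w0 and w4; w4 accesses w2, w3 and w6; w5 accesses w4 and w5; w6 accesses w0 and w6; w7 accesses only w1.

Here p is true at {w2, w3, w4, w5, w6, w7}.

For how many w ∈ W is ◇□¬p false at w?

w0: successors {w2, w6, w7}; □¬p there: w2:F, w6:F, w7:T. ✓
w1: successors {w5}; □¬p there: w5:F. ✗
w2: successors {w3, w4, w6}; □¬p there: w3:F, w4:F, w6:F. ✗
w3: successors {w0, w4}; □¬p there: w0:F, w4:F. ✗
w4: successors {w2, w3, w6}; □¬p there: w2:F, w3:F, w6:F. ✗
w5: successors {w4, w5}; □¬p there: w4:F, w5:F. ✗
w6: successors {w0, w6}; □¬p there: w0:F, w6:F. ✗
w7: successors {w1}; □¬p there: w1:F. ✗
Satisfying worlds: {w0}.
So ◇□¬p fails at the other 7 worlds.

7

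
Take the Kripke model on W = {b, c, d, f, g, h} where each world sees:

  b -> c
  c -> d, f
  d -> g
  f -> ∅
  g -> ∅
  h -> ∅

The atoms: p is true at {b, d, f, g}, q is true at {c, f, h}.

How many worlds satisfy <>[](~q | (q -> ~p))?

b: successors {c}; [](~q | (q -> ~p)) there: c:F. ✗
c: successors {d, f}; [](~q | (q -> ~p)) there: d:T, f:T. ✓
d: successors {g}; [](~q | (q -> ~p)) there: g:T. ✓
f: no successors, so <>[](~q | (q -> ~p)) fails. ✗
g: no successors, so <>[](~q | (q -> ~p)) fails. ✗
h: no successors, so <>[](~q | (q -> ~p)) fails. ✗
Satisfying worlds: {c, d}.

2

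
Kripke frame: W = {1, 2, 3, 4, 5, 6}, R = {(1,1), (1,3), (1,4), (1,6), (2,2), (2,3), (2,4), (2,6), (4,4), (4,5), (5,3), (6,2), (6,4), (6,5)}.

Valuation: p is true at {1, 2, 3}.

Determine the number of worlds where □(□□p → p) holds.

1: successors {1, 3, 4, 6}; □□p → p there: 1:T, 3:T, 4:T, 6:T. ✓
2: successors {2, 3, 4, 6}; □□p → p there: 2:T, 3:T, 4:T, 6:T. ✓
3: no successors, so □(□□p → p) holds vacuously. ✓
4: successors {4, 5}; □□p → p there: 4:T, 5:F. ✗
5: successors {3}; □□p → p there: 3:T. ✓
6: successors {2, 4, 5}; □□p → p there: 2:T, 4:T, 5:F. ✗
Satisfying worlds: {1, 2, 3, 5}.

4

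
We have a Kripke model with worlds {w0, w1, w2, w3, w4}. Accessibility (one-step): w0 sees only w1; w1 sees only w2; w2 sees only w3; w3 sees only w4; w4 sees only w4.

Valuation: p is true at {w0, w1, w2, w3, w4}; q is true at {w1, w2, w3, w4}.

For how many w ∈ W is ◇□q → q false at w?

w0: ◇□q is T, q is F. ✗
w1: ◇□q is T, q is T. ✓
w2: ◇□q is T, q is T. ✓
w3: ◇□q is T, q is T. ✓
w4: ◇□q is T, q is T. ✓
Satisfying worlds: {w1, w2, w3, w4}.
So ◇□q → q fails at the other 1 world.

1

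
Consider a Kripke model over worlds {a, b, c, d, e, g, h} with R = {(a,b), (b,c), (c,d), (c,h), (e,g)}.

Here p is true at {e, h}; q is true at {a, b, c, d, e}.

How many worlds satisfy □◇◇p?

a: successors {b}; ◇◇p there: b:T. ✓
b: successors {c}; ◇◇p there: c:F. ✗
c: successors {d, h}; ◇◇p there: d:F, h:F. ✗
d: no successors, so □◇◇p holds vacuously. ✓
e: successors {g}; ◇◇p there: g:F. ✗
g: no successors, so □◇◇p holds vacuously. ✓
h: no successors, so □◇◇p holds vacuously. ✓
Satisfying worlds: {a, d, g, h}.

4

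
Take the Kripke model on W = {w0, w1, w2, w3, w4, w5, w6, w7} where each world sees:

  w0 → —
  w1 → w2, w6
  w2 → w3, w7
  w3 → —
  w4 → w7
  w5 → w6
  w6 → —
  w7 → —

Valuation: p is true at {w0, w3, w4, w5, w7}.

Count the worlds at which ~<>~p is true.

w0: <>~p is F. ✓
w1: <>~p is T. ✗
w2: <>~p is F. ✓
w3: <>~p is F. ✓
w4: <>~p is F. ✓
w5: <>~p is T. ✗
w6: <>~p is F. ✓
w7: <>~p is F. ✓
Satisfying worlds: {w0, w2, w3, w4, w6, w7}.

6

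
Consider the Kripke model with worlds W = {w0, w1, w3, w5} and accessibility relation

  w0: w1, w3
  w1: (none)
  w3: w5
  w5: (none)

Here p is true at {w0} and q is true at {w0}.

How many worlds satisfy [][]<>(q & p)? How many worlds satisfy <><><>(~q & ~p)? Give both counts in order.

For [][]<>(q & p):
w0: successors {w1, w3}; []<>(q & p) there: w1:T, w3:F. ✗
w1: no successors, so [][]<>(q & p) holds vacuously. ✓
w3: successors {w5}; []<>(q & p) there: w5:T. ✓
w5: no successors, so [][]<>(q & p) holds vacuously. ✓
— 3 worlds.
For <><><>(~q & ~p):
w0: successors {w1, w3}; <><>(~q & ~p) there: w1:F, w3:F. ✗
w1: no successors, so <><><>(~q & ~p) fails. ✗
w3: successors {w5}; <><>(~q & ~p) there: w5:F. ✗
w5: no successors, so <><><>(~q & ~p) fails. ✗
— 0 worlds.

3 and 0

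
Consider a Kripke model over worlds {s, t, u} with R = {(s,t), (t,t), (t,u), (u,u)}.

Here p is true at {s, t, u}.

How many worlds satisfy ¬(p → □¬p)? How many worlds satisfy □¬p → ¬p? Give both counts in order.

For ¬(p → □¬p):
s: p → □¬p is F. ✓
t: p → □¬p is F. ✓
u: p → □¬p is F. ✓
— 3 worlds.
For □¬p → ¬p:
s: □¬p is F, ¬p is F. ✓
t: □¬p is F, ¬p is F. ✓
u: □¬p is F, ¬p is F. ✓
— 3 worlds.

3 and 3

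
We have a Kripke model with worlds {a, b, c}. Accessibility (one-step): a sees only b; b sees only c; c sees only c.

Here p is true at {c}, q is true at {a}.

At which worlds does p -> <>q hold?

{a, b}

a: p is F, <>q is F. ✓
b: p is F, <>q is F. ✓
c: p is T, <>q is F. ✗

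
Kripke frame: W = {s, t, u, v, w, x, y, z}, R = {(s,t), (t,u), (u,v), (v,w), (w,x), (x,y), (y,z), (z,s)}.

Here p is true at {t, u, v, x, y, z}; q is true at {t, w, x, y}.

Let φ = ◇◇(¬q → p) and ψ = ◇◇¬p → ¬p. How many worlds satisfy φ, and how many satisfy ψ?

7 and 6

For ◇◇(¬q → p):
s: successors {t}; ◇(¬q → p) there: t:T. ✓
t: successors {u}; ◇(¬q → p) there: u:T. ✓
u: successors {v}; ◇(¬q → p) there: v:T. ✓
v: successors {w}; ◇(¬q → p) there: w:T. ✓
w: successors {x}; ◇(¬q → p) there: x:T. ✓
x: successors {y}; ◇(¬q → p) there: y:T. ✓
y: successors {z}; ◇(¬q → p) there: z:F. ✗
z: successors {s}; ◇(¬q → p) there: s:T. ✓
— 7 worlds.
For ◇◇¬p → ¬p:
s: ◇◇¬p is F, ¬p is T. ✓
t: ◇◇¬p is F, ¬p is F. ✓
u: ◇◇¬p is T, ¬p is F. ✗
v: ◇◇¬p is F, ¬p is F. ✓
w: ◇◇¬p is F, ¬p is T. ✓
x: ◇◇¬p is F, ¬p is F. ✓
y: ◇◇¬p is T, ¬p is F. ✗
z: ◇◇¬p is F, ¬p is F. ✓
— 6 worlds.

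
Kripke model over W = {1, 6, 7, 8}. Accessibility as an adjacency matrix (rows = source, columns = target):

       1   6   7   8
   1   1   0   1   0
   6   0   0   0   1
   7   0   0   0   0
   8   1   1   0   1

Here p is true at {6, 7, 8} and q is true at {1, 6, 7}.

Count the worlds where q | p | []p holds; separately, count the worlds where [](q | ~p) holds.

4 and 2

For q | p | []p:
1: q | p is T, []p is F. ✓
6: q | p is T, []p is T. ✓
7: q | p is T, []p is T. ✓
8: q | p is T, []p is F. ✓
— 4 worlds.
For [](q | ~p):
1: successors {1, 7}; q | ~p there: 1:T, 7:T. ✓
6: successors {8}; q | ~p there: 8:F. ✗
7: no successors, so [](q | ~p) holds vacuously. ✓
8: successors {1, 6, 8}; q | ~p there: 1:T, 6:T, 8:F. ✗
— 2 worlds.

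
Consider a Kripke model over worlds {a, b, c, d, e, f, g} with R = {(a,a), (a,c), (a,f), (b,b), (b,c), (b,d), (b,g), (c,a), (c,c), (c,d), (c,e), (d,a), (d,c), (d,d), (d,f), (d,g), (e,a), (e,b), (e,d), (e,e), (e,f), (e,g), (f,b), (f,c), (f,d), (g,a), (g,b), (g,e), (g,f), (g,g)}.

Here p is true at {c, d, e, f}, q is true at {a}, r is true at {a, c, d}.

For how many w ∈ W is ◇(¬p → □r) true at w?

7

a: successors {a, c, f}; ¬p → □r there: a:F, c:T, f:T. ✓
b: successors {b, c, d, g}; ¬p → □r there: b:F, c:T, d:T, g:F. ✓
c: successors {a, c, d, e}; ¬p → □r there: a:F, c:T, d:T, e:T. ✓
d: successors {a, c, d, f, g}; ¬p → □r there: a:F, c:T, d:T, f:T, g:F. ✓
e: successors {a, b, d, e, f, g}; ¬p → □r there: a:F, b:F, d:T, e:T, f:T, g:F. ✓
f: successors {b, c, d}; ¬p → □r there: b:F, c:T, d:T. ✓
g: successors {a, b, e, f, g}; ¬p → □r there: a:F, b:F, e:T, f:T, g:F. ✓
Satisfying worlds: {a, b, c, d, e, f, g}.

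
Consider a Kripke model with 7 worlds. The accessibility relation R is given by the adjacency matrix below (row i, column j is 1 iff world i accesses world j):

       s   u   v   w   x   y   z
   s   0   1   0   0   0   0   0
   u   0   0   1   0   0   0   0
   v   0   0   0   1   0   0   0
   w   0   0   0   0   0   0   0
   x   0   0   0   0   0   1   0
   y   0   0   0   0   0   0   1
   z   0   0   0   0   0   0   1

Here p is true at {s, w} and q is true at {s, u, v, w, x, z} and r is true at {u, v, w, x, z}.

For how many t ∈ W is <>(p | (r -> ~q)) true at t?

2

s: successors {u}; p | (r -> ~q) there: u:F. ✗
u: successors {v}; p | (r -> ~q) there: v:F. ✗
v: successors {w}; p | (r -> ~q) there: w:T. ✓
w: no successors, so <>(p | (r -> ~q)) fails. ✗
x: successors {y}; p | (r -> ~q) there: y:T. ✓
y: successors {z}; p | (r -> ~q) there: z:F. ✗
z: successors {z}; p | (r -> ~q) there: z:F. ✗
Satisfying worlds: {v, x}.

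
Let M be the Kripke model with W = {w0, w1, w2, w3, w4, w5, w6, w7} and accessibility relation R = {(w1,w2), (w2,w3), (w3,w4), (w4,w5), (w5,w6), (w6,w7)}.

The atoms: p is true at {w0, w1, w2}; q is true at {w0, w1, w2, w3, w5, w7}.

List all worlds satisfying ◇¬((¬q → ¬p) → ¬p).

{w1}

w0: no successors, so ◇¬((¬q → ¬p) → ¬p) fails. ✗
w1: successors {w2}; ¬((¬q → ¬p) → ¬p) there: w2:T. ✓
w2: successors {w3}; ¬((¬q → ¬p) → ¬p) there: w3:F. ✗
w3: successors {w4}; ¬((¬q → ¬p) → ¬p) there: w4:F. ✗
w4: successors {w5}; ¬((¬q → ¬p) → ¬p) there: w5:F. ✗
w5: successors {w6}; ¬((¬q → ¬p) → ¬p) there: w6:F. ✗
w6: successors {w7}; ¬((¬q → ¬p) → ¬p) there: w7:F. ✗
w7: no successors, so ◇¬((¬q → ¬p) → ¬p) fails. ✗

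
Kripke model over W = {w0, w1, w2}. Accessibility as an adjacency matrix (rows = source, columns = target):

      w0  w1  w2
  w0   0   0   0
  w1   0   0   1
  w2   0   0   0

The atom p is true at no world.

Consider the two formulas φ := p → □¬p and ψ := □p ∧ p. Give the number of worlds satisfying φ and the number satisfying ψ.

For p → □¬p:
w0: p is F, □¬p is T. ✓
w1: p is F, □¬p is T. ✓
w2: p is F, □¬p is T. ✓
— 3 worlds.
For □p ∧ p:
w0: □p is T, p is F. ✗
w1: □p is F, p is F. ✗
w2: □p is T, p is F. ✗
— 0 worlds.

3 and 0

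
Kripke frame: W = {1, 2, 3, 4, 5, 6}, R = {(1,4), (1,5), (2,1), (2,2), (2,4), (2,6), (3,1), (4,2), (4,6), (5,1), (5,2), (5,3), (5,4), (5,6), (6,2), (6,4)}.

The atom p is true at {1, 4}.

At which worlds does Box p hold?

{3}

1: successors {4, 5}; p there: 4:T, 5:F. ✗
2: successors {1, 2, 4, 6}; p there: 1:T, 2:F, 4:T, 6:F. ✗
3: successors {1}; p there: 1:T. ✓
4: successors {2, 6}; p there: 2:F, 6:F. ✗
5: successors {1, 2, 3, 4, 6}; p there: 1:T, 2:F, 3:F, 4:T, 6:F. ✗
6: successors {2, 4}; p there: 2:F, 4:T. ✗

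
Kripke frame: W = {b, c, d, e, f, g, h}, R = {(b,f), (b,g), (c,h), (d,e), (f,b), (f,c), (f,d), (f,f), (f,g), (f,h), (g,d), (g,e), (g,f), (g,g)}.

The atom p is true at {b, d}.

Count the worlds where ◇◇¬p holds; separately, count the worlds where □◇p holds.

3 and 3

For ◇◇¬p:
b: successors {f, g}; ◇¬p there: f:T, g:T. ✓
c: successors {h}; ◇¬p there: h:F. ✗
d: successors {e}; ◇¬p there: e:F. ✗
e: no successors, so ◇◇¬p fails. ✗
f: successors {b, c, d, f, g, h}; ◇¬p there: b:T, c:T, d:T, f:T, g:T, h:F. ✓
g: successors {d, e, f, g}; ◇¬p there: d:T, e:F, f:T, g:T. ✓
h: no successors, so ◇◇¬p fails. ✗
— 3 worlds.
For □◇p:
b: successors {f, g}; ◇p there: f:T, g:T. ✓
c: successors {h}; ◇p there: h:F. ✗
d: successors {e}; ◇p there: e:F. ✗
e: no successors, so □◇p holds vacuously. ✓
f: successors {b, c, d, f, g, h}; ◇p there: b:F, c:F, d:F, f:T, g:T, h:F. ✗
g: successors {d, e, f, g}; ◇p there: d:F, e:F, f:T, g:T. ✗
h: no successors, so □◇p holds vacuously. ✓
— 3 worlds.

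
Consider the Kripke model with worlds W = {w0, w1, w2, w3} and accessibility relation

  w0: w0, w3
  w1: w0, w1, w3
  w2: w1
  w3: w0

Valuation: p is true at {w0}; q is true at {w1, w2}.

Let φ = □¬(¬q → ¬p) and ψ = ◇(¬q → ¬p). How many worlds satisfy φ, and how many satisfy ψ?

1 and 3

For □¬(¬q → ¬p):
w0: successors {w0, w3}; ¬(¬q → ¬p) there: w0:T, w3:F. ✗
w1: successors {w0, w1, w3}; ¬(¬q → ¬p) there: w0:T, w1:F, w3:F. ✗
w2: successors {w1}; ¬(¬q → ¬p) there: w1:F. ✗
w3: successors {w0}; ¬(¬q → ¬p) there: w0:T. ✓
— 1 world.
For ◇(¬q → ¬p):
w0: successors {w0, w3}; ¬q → ¬p there: w0:F, w3:T. ✓
w1: successors {w0, w1, w3}; ¬q → ¬p there: w0:F, w1:T, w3:T. ✓
w2: successors {w1}; ¬q → ¬p there: w1:T. ✓
w3: successors {w0}; ¬q → ¬p there: w0:F. ✗
— 3 worlds.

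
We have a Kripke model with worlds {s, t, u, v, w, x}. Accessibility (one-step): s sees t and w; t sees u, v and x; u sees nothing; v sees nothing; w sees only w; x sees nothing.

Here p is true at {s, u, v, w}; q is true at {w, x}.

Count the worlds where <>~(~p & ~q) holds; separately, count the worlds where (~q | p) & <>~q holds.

For <>~(~p & ~q):
s: successors {t, w}; ~(~p & ~q) there: t:F, w:T. ✓
t: successors {u, v, x}; ~(~p & ~q) there: u:T, v:T, x:T. ✓
u: no successors, so <>~(~p & ~q) fails. ✗
v: no successors, so <>~(~p & ~q) fails. ✗
w: successors {w}; ~(~p & ~q) there: w:T. ✓
x: no successors, so <>~(~p & ~q) fails. ✗
— 3 worlds.
For (~q | p) & <>~q:
s: ~q | p is T, <>~q is T. ✓
t: ~q | p is T, <>~q is T. ✓
u: ~q | p is T, <>~q is F. ✗
v: ~q | p is T, <>~q is F. ✗
w: ~q | p is T, <>~q is F. ✗
x: ~q | p is F, <>~q is F. ✗
— 2 worlds.

3 and 2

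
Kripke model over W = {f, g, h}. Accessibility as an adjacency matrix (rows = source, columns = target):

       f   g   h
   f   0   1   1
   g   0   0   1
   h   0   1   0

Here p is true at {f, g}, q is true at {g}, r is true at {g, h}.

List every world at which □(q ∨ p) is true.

{h}

f: successors {g, h}; q ∨ p there: g:T, h:F. ✗
g: successors {h}; q ∨ p there: h:F. ✗
h: successors {g}; q ∨ p there: g:T. ✓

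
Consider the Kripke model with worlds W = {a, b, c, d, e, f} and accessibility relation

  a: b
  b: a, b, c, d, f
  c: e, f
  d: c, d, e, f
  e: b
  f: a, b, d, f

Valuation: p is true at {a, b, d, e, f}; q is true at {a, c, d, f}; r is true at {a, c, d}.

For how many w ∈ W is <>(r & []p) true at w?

a: successors {b}; r & []p there: b:F. ✗
b: successors {a, b, c, d, f}; r & []p there: a:T, b:F, c:T, d:F, f:F. ✓
c: successors {e, f}; r & []p there: e:F, f:F. ✗
d: successors {c, d, e, f}; r & []p there: c:T, d:F, e:F, f:F. ✓
e: successors {b}; r & []p there: b:F. ✗
f: successors {a, b, d, f}; r & []p there: a:T, b:F, d:F, f:F. ✓
Satisfying worlds: {b, d, f}.

3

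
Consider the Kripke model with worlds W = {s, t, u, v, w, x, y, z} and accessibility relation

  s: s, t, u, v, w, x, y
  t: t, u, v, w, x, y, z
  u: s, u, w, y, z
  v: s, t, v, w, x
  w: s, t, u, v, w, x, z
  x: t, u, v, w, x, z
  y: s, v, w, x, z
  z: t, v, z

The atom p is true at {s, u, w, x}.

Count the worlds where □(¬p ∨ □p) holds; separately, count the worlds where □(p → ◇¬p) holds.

For □(¬p ∨ □p):
s: successors {s, t, u, v, w, x, y}; ¬p ∨ □p there: s:F, t:T, u:F, v:T, w:F, x:F, y:T. ✗
t: successors {t, u, v, w, x, y, z}; ¬p ∨ □p there: t:T, u:F, v:T, w:F, x:F, y:T, z:T. ✗
u: successors {s, u, w, y, z}; ¬p ∨ □p there: s:F, u:F, w:F, y:T, z:T. ✗
v: successors {s, t, v, w, x}; ¬p ∨ □p there: s:F, t:T, v:T, w:F, x:F. ✗
w: successors {s, t, u, v, w, x, z}; ¬p ∨ □p there: s:F, t:T, u:F, v:T, w:F, x:F, z:T. ✗
x: successors {t, u, v, w, x, z}; ¬p ∨ □p there: t:T, u:F, v:T, w:F, x:F, z:T. ✗
y: successors {s, v, w, x, z}; ¬p ∨ □p there: s:F, v:T, w:F, x:F, z:T. ✗
z: successors {t, v, z}; ¬p ∨ □p there: t:T, v:T, z:T. ✓
— 1 world.
For □(p → ◇¬p):
s: successors {s, t, u, v, w, x, y}; p → ◇¬p there: s:T, t:T, u:T, v:T, w:T, x:T, y:T. ✓
t: successors {t, u, v, w, x, y, z}; p → ◇¬p there: t:T, u:T, v:T, w:T, x:T, y:T, z:T. ✓
u: successors {s, u, w, y, z}; p → ◇¬p there: s:T, u:T, w:T, y:T, z:T. ✓
v: successors {s, t, v, w, x}; p → ◇¬p there: s:T, t:T, v:T, w:T, x:T. ✓
w: successors {s, t, u, v, w, x, z}; p → ◇¬p there: s:T, t:T, u:T, v:T, w:T, x:T, z:T. ✓
x: successors {t, u, v, w, x, z}; p → ◇¬p there: t:T, u:T, v:T, w:T, x:T, z:T. ✓
y: successors {s, v, w, x, z}; p → ◇¬p there: s:T, v:T, w:T, x:T, z:T. ✓
z: successors {t, v, z}; p → ◇¬p there: t:T, v:T, z:T. ✓
— 8 worlds.

1 and 8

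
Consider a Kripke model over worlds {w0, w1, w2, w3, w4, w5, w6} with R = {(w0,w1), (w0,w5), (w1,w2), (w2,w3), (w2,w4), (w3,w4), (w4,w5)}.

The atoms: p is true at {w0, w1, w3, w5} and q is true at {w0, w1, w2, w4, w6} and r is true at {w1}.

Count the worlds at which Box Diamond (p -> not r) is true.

w0: successors {w1, w5}; Diamond (p -> not r) there: w1:T, w5:F. ✗
w1: successors {w2}; Diamond (p -> not r) there: w2:T. ✓
w2: successors {w3, w4}; Diamond (p -> not r) there: w3:T, w4:T. ✓
w3: successors {w4}; Diamond (p -> not r) there: w4:T. ✓
w4: successors {w5}; Diamond (p -> not r) there: w5:F. ✗
w5: no successors, so Box Diamond (p -> not r) holds vacuously. ✓
w6: no successors, so Box Diamond (p -> not r) holds vacuously. ✓
Satisfying worlds: {w1, w2, w3, w5, w6}.

5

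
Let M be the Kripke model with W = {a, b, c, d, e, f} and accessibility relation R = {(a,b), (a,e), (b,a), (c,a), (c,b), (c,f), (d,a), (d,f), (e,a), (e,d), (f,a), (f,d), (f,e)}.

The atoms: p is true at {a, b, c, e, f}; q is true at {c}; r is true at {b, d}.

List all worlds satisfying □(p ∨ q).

{a, b, c, d}

a: successors {b, e}; p ∨ q there: b:T, e:T. ✓
b: successors {a}; p ∨ q there: a:T. ✓
c: successors {a, b, f}; p ∨ q there: a:T, b:T, f:T. ✓
d: successors {a, f}; p ∨ q there: a:T, f:T. ✓
e: successors {a, d}; p ∨ q there: a:T, d:F. ✗
f: successors {a, d, e}; p ∨ q there: a:T, d:F, e:T. ✗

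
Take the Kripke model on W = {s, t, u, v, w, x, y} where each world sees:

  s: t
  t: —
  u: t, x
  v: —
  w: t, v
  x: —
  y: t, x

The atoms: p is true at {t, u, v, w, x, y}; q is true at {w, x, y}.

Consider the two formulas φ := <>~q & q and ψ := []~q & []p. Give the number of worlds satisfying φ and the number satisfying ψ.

For <>~q & q:
s: <>~q is T, q is F. ✗
t: <>~q is F, q is F. ✗
u: <>~q is T, q is F. ✗
v: <>~q is F, q is F. ✗
w: <>~q is T, q is T. ✓
x: <>~q is F, q is T. ✗
y: <>~q is T, q is T. ✓
— 2 worlds.
For []~q & []p:
s: []~q is T, []p is T. ✓
t: []~q is T, []p is T. ✓
u: []~q is F, []p is T. ✗
v: []~q is T, []p is T. ✓
w: []~q is T, []p is T. ✓
x: []~q is T, []p is T. ✓
y: []~q is F, []p is T. ✗
— 5 worlds.

2 and 5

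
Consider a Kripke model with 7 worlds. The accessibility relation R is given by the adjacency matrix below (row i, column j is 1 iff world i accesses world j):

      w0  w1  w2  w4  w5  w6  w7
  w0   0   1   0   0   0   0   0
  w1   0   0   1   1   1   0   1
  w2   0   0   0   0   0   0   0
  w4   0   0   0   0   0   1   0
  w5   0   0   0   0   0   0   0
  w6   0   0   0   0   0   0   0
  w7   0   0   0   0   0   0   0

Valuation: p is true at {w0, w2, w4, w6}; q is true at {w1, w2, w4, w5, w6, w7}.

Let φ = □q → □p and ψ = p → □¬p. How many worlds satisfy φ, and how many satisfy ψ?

5 and 6

For □q → □p:
w0: □q is T, □p is F. ✗
w1: □q is T, □p is F. ✗
w2: □q is T, □p is T. ✓
w4: □q is T, □p is T. ✓
w5: □q is T, □p is T. ✓
w6: □q is T, □p is T. ✓
w7: □q is T, □p is T. ✓
— 5 worlds.
For p → □¬p:
w0: p is T, □¬p is T. ✓
w1: p is F, □¬p is F. ✓
w2: p is T, □¬p is T. ✓
w4: p is T, □¬p is F. ✗
w5: p is F, □¬p is T. ✓
w6: p is T, □¬p is T. ✓
w7: p is F, □¬p is T. ✓
— 6 worlds.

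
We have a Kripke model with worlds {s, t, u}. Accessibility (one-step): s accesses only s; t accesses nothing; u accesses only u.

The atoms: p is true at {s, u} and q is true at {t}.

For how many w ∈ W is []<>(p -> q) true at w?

1

s: successors {s}; <>(p -> q) there: s:F. ✗
t: no successors, so []<>(p -> q) holds vacuously. ✓
u: successors {u}; <>(p -> q) there: u:F. ✗
Satisfying worlds: {t}.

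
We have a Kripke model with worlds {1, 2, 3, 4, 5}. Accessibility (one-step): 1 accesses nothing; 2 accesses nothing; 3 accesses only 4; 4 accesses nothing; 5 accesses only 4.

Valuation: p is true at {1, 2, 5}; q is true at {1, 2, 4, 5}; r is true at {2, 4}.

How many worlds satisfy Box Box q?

5

1: no successors, so Box Box q holds vacuously. ✓
2: no successors, so Box Box q holds vacuously. ✓
3: successors {4}; Box q there: 4:T. ✓
4: no successors, so Box Box q holds vacuously. ✓
5: successors {4}; Box q there: 4:T. ✓
Satisfying worlds: {1, 2, 3, 4, 5}.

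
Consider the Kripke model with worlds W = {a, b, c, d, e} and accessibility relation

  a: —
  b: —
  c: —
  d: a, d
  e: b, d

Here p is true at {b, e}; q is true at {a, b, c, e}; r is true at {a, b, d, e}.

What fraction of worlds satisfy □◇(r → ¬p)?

3/5

a: no successors, so □◇(r → ¬p) holds vacuously. ✓
b: no successors, so □◇(r → ¬p) holds vacuously. ✓
c: no successors, so □◇(r → ¬p) holds vacuously. ✓
d: successors {a, d}; ◇(r → ¬p) there: a:F, d:T. ✗
e: successors {b, d}; ◇(r → ¬p) there: b:F, d:T. ✗
That's 3 of 5 worlds, so 3/5.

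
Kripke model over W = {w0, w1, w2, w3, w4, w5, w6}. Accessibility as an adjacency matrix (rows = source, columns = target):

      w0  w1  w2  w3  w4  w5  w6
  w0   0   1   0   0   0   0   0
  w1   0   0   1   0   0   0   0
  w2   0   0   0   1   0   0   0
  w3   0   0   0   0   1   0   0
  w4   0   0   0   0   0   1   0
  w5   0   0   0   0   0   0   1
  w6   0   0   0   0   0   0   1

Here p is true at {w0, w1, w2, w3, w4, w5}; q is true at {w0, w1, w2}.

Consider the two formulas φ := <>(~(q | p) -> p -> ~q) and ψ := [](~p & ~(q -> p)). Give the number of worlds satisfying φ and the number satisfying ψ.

7 and 0

For <>(~(q | p) -> p -> ~q):
w0: successors {w1}; ~(q | p) -> p -> ~q there: w1:T. ✓
w1: successors {w2}; ~(q | p) -> p -> ~q there: w2:T. ✓
w2: successors {w3}; ~(q | p) -> p -> ~q there: w3:T. ✓
w3: successors {w4}; ~(q | p) -> p -> ~q there: w4:T. ✓
w4: successors {w5}; ~(q | p) -> p -> ~q there: w5:T. ✓
w5: successors {w6}; ~(q | p) -> p -> ~q there: w6:T. ✓
w6: successors {w6}; ~(q | p) -> p -> ~q there: w6:T. ✓
— 7 worlds.
For [](~p & ~(q -> p)):
w0: successors {w1}; ~p & ~(q -> p) there: w1:F. ✗
w1: successors {w2}; ~p & ~(q -> p) there: w2:F. ✗
w2: successors {w3}; ~p & ~(q -> p) there: w3:F. ✗
w3: successors {w4}; ~p & ~(q -> p) there: w4:F. ✗
w4: successors {w5}; ~p & ~(q -> p) there: w5:F. ✗
w5: successors {w6}; ~p & ~(q -> p) there: w6:F. ✗
w6: successors {w6}; ~p & ~(q -> p) there: w6:F. ✗
— 0 worlds.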